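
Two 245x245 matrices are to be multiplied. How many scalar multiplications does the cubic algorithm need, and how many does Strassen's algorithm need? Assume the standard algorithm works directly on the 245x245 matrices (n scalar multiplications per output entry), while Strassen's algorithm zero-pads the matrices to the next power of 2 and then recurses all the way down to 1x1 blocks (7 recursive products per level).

Matrix multiplication for 245x245 matrices:

Strassen's algorithm requires power-of-2 dimensions. Pad 245x245 to 256x256 (next power of 2).

Standard algorithm: 245^3 = 14706125 multiplications
Strassen's algorithm: 7^(log2(256)) = 7^8 = 5764801 multiplications
Savings: 14706125 - 5764801 = 8941324 multiplications

Standard: 14706125 multiplications (245^3). Strassen: 5764801 multiplications (7^8, after padding to 256x256). Strassen reduces 8 recursive multiplications to 7 at each level.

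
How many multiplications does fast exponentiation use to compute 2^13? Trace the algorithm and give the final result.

Computing 2^13 by squaring (build up from 2^1; each line after the first costs one multiplication):

2^1 = 2
2^2 = (2^1)^2 = 2^2 = 4
2^3 = 2 * 2^2 = 2 * 4 = 8
2^6 = (2^3)^2 = 8^2 = 64
2^12 = (2^6)^2 = 64^2 = 4096
2^13 = 2 * 2^12 = 2 * 4096 = 8192

Result: 8192
Multiplications needed: 5 (5 lines after 2^1)

2^13 = 8192. Using exponentiation by squaring, this requires 5 multiplications. The key idea: if the exponent is even, square the half-power; if odd, multiply by the base once.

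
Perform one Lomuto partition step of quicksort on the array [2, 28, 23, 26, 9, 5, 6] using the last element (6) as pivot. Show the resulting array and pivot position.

Lomuto partition with pivot = 6:

Initial array: [2, 28, 23, 26, 9, 5, 6]

arr[0]=2 <= 6: swap with position 0, array becomes [2, 28, 23, 26, 9, 5, 6]
arr[1]=28 > 6: no swap
arr[2]=23 > 6: no swap
arr[3]=26 > 6: no swap
arr[4]=9 > 6: no swap
arr[5]=5 <= 6: swap with position 1, array becomes [2, 5, 23, 26, 9, 28, 6]

Place pivot at position 2: [2, 5, 6, 26, 9, 28, 23]
Pivot position: 2

After partitioning with pivot 6, the array becomes [2, 5, 6, 26, 9, 28, 23]. The pivot is placed at index 2. All elements to the left of the pivot are <= 6, and all elements to the right are > 6.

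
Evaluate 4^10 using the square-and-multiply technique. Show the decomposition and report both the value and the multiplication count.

Computing 4^10 by squaring (build up from 4^1; each line after the first costs one multiplication):

4^1 = 4
4^2 = (4^1)^2 = 4^2 = 16
4^4 = (4^2)^2 = 16^2 = 256
4^5 = 4 * 4^4 = 4 * 256 = 1024
4^10 = (4^5)^2 = 1024^2 = 1048576

Result: 1048576
Multiplications needed: 4 (4 lines after 4^1)

4^10 = 1048576. Using exponentiation by squaring, this requires 4 multiplications. The key idea: if the exponent is even, square the half-power; if odd, multiply by the base once.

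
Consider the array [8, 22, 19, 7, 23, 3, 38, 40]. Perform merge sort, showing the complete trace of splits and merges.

Merge sort trace:

Split: [8, 22, 19, 7, 23, 3, 38, 40] -> [8, 22, 19, 7] and [23, 3, 38, 40]
  Split: [8, 22, 19, 7] -> [8, 22] and [19, 7]
    Split: [8, 22] -> [8] and [22]
    Merge: [8] + [22] -> [8, 22]
    Split: [19, 7] -> [19] and [7]
    Merge: [19] + [7] -> [7, 19]
  Merge: [8, 22] + [7, 19] -> [7, 8, 19, 22]
  Split: [23, 3, 38, 40] -> [23, 3] and [38, 40]
    Split: [23, 3] -> [23] and [3]
    Merge: [23] + [3] -> [3, 23]
    Split: [38, 40] -> [38] and [40]
    Merge: [38] + [40] -> [38, 40]
  Merge: [3, 23] + [38, 40] -> [3, 23, 38, 40]
Merge: [7, 8, 19, 22] + [3, 23, 38, 40] -> [3, 7, 8, 19, 22, 23, 38, 40]

Final sorted array: [3, 7, 8, 19, 22, 23, 38, 40]

The merge sort proceeds by recursively splitting the array and merging sorted halves.
After all merges, the sorted array is [3, 7, 8, 19, 22, 23, 38, 40].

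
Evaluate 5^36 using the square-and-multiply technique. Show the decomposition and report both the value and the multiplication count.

Computing 5^36 by squaring (build up from 5^1; each line after the first costs one multiplication):

5^1 = 5
5^2 = (5^1)^2 = 5^2 = 25
5^4 = (5^2)^2 = 25^2 = 625
5^8 = (5^4)^2 = 625^2 = 390625
5^9 = 5 * 5^8 = 5 * 390625 = 1953125
5^18 = (5^9)^2 = 1953125^2 = 3814697265625
5^36 = (5^18)^2 = 3814697265625^2 = 14551915228366851806640625

Result: 14551915228366851806640625
Multiplications needed: 6 (6 lines after 5^1)

5^36 = 14551915228366851806640625. Using exponentiation by squaring, this requires 6 multiplications. The key idea: if the exponent is even, square the half-power; if odd, multiply by the base once.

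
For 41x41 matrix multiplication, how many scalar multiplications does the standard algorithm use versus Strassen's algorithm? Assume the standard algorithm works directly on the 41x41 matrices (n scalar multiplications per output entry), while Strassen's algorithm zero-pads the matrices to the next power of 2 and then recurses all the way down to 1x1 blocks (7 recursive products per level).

Matrix multiplication for 41x41 matrices:

Strassen's algorithm requires power-of-2 dimensions. Pad 41x41 to 64x64 (next power of 2).

Standard algorithm: 41^3 = 68921 multiplications
Strassen's algorithm: 7^(log2(64)) = 7^6 = 117649 multiplications
Difference: 68921 - 117649 = -48728 (Strassen uses MORE here due to padding overhead — for small or just-over-power-of-2 n, padding can outweigh the per-level savings)

Standard: 68921 multiplications (41^3). Strassen: 117649 multiplications (7^6, after padding to 64x64). Strassen reduces 8 recursive multiplications to 7 at each level.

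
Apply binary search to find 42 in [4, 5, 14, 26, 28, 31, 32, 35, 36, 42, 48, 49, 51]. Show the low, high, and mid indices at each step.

Binary search for 42 in [4, 5, 14, 26, 28, 31, 32, 35, 36, 42, 48, 49, 51]:

lo=0, hi=12, mid=6, arr[mid]=32 -> 32 < 42, search right half
lo=7, hi=12, mid=9, arr[mid]=42 -> Found target at index 9!

Binary search finds 42 at index 9 after 2 comparisons. The search repeatedly halves the search space by comparing with the middle element.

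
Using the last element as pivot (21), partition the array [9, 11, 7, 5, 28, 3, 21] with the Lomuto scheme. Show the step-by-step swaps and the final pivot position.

Lomuto partition with pivot = 21:

Initial array: [9, 11, 7, 5, 28, 3, 21]

arr[0]=9 <= 21: swap with position 0, array becomes [9, 11, 7, 5, 28, 3, 21]
arr[1]=11 <= 21: swap with position 1, array becomes [9, 11, 7, 5, 28, 3, 21]
arr[2]=7 <= 21: swap with position 2, array becomes [9, 11, 7, 5, 28, 3, 21]
arr[3]=5 <= 21: swap with position 3, array becomes [9, 11, 7, 5, 28, 3, 21]
arr[4]=28 > 21: no swap
arr[5]=3 <= 21: swap with position 4, array becomes [9, 11, 7, 5, 3, 28, 21]

Place pivot at position 5: [9, 11, 7, 5, 3, 21, 28]
Pivot position: 5

After partitioning with pivot 21, the array becomes [9, 11, 7, 5, 3, 21, 28]. The pivot is placed at index 5. All elements to the left of the pivot are <= 21, and all elements to the right are > 21.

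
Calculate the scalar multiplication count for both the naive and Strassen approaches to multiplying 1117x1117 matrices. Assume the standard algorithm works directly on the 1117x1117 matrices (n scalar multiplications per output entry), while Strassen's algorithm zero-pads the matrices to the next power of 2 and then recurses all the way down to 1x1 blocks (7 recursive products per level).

Matrix multiplication for 1117x1117 matrices:

Strassen's algorithm requires power-of-2 dimensions. Pad 1117x1117 to 2048x2048 (next power of 2).

Standard algorithm: 1117^3 = 1393668613 multiplications
Strassen's algorithm: 7^(log2(2048)) = 7^11 = 1977326743 multiplications
Difference: 1393668613 - 1977326743 = -583658130 (Strassen uses MORE here due to padding overhead — for small or just-over-power-of-2 n, padding can outweigh the per-level savings)

Standard: 1393668613 multiplications (1117^3). Strassen: 1977326743 multiplications (7^11, after padding to 2048x2048). Strassen reduces 8 recursive multiplications to 7 at each level.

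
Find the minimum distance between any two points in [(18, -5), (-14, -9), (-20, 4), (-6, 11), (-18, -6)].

Computing all pairwise distances among 5 points:

d((18, -5), (-14, -9)) = 32.249
d((18, -5), (-20, 4)) = 39.0512
d((18, -5), (-6, 11)) = 28.8444
d((18, -5), (-18, -6)) = 36.0139
d((-14, -9), (-20, 4)) = 14.3178
d((-14, -9), (-6, 11)) = 21.5407
d((-14, -9), (-18, -6)) = 5.0 <-- minimum
d((-20, 4), (-6, 11)) = 15.6525
d((-20, 4), (-18, -6)) = 10.198
d((-6, 11), (-18, -6)) = 20.8087

Closest pair: (-14, -9) and (-18, -6) with distance 5.0

The closest pair is (-14, -9) and (-18, -6) with Euclidean distance 5.0. For 5 points, brute-force pairwise comparison is shown above. For large n, the divide-and-conquer algorithm (sort by x, recurse on halves, check the dividing strip) achieves O(n log n).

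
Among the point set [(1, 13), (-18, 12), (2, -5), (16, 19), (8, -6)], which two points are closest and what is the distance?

Computing all pairwise distances among 5 points:

d((1, 13), (-18, 12)) = 19.0263
d((1, 13), (2, -5)) = 18.0278
d((1, 13), (16, 19)) = 16.1555
d((1, 13), (8, -6)) = 20.2485
d((-18, 12), (2, -5)) = 26.2488
d((-18, 12), (16, 19)) = 34.7131
d((-18, 12), (8, -6)) = 31.6228
d((2, -5), (16, 19)) = 27.7849
d((2, -5), (8, -6)) = 6.0828 <-- minimum
d((16, 19), (8, -6)) = 26.2488

Closest pair: (2, -5) and (8, -6) with distance 6.0828

The closest pair is (2, -5) and (8, -6) with Euclidean distance 6.0828. For 5 points, brute-force pairwise comparison is shown above. For large n, the divide-and-conquer algorithm (sort by x, recurse on halves, check the dividing strip) achieves O(n log n).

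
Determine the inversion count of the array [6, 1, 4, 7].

Finding inversions in [6, 1, 4, 7]:

(0, 1): arr[0]=6 > arr[1]=1
(0, 2): arr[0]=6 > arr[2]=4

Total inversions: 2

The array has 2 inversion(s): (0,1), (0,2). Each pair (i,j) satisfies i < j and arr[i] > arr[j].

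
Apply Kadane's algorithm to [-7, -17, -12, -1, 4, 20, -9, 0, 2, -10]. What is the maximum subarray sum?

Using Kadane's algorithm on [-7, -17, -12, -1, 4, 20, -9, 0, 2, -10]:

Scanning through the array:
Position 1 (value -17): max_ending_here = -17, max_so_far = -7
Position 2 (value -12): max_ending_here = -12, max_so_far = -7
Position 3 (value -1): max_ending_here = -1, max_so_far = -1
Position 4 (value 4): max_ending_here = 4, max_so_far = 4
Position 5 (value 20): max_ending_here = 24, max_so_far = 24
Position 6 (value -9): max_ending_here = 15, max_so_far = 24
Position 7 (value 0): max_ending_here = 15, max_so_far = 24
Position 8 (value 2): max_ending_here = 17, max_so_far = 24
Position 9 (value -10): max_ending_here = 7, max_so_far = 24

Maximum subarray: [4, 20]
Maximum sum: 24

The maximum subarray is [4, 20] with sum 24. This subarray runs from index 4 to index 5.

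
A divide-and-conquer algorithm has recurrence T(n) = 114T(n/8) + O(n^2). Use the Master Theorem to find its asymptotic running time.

Master Theorem for T(n) = 114T(n/8) + O(n^2):

a = 114, b = 8, c = 2
log_b(a) = log_8(114) = 2.2776

Case 1: c = 2 < log_8(114) = 2.2776
T(n) = O(n^(log_8 114))

For T(n) = 114T(n/8) + O(n^2): log_8(114) = 2.2776. This is Case 1 of the Master Theorem (c < log_b(a), work dominated by leaves), giving O(n^(log_8 114)).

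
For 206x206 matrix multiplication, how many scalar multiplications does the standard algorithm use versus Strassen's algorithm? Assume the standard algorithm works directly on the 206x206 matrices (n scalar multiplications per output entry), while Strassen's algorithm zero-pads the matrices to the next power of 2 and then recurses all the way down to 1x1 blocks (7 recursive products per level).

Matrix multiplication for 206x206 matrices:

Strassen's algorithm requires power-of-2 dimensions. Pad 206x206 to 256x256 (next power of 2).

Standard algorithm: 206^3 = 8741816 multiplications
Strassen's algorithm: 7^(log2(256)) = 7^8 = 5764801 multiplications
Savings: 8741816 - 5764801 = 2977015 multiplications

Standard: 8741816 multiplications (206^3). Strassen: 5764801 multiplications (7^8, after padding to 256x256). Strassen reduces 8 recursive multiplications to 7 at each level.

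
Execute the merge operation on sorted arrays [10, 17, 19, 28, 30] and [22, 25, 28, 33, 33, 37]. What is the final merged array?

Merging process:

Compare 10 vs 22: take 10 from left. Merged: [10]
Compare 17 vs 22: take 17 from left. Merged: [10, 17]
Compare 19 vs 22: take 19 from left. Merged: [10, 17, 19]
Compare 28 vs 22: take 22 from right. Merged: [10, 17, 19, 22]
Compare 28 vs 25: take 25 from right. Merged: [10, 17, 19, 22, 25]
Compare 28 vs 28: take 28 from left. Merged: [10, 17, 19, 22, 25, 28]
Compare 30 vs 28: take 28 from right. Merged: [10, 17, 19, 22, 25, 28, 28]
Compare 30 vs 33: take 30 from left. Merged: [10, 17, 19, 22, 25, 28, 28, 30]
Append remaining from right: [33, 33, 37]. Merged: [10, 17, 19, 22, 25, 28, 28, 30, 33, 33, 37]

Final merged array: [10, 17, 19, 22, 25, 28, 28, 30, 33, 33, 37]
Total comparisons: 8

The merged array is [10, 17, 19, 22, 25, 28, 28, 30, 33, 33, 37], requiring 8 comparisons. The merge step runs in O(n) time where n is the total number of elements.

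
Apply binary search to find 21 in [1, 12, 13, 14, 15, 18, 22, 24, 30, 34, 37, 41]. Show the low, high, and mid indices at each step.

Binary search for 21 in [1, 12, 13, 14, 15, 18, 22, 24, 30, 34, 37, 41]:

lo=0, hi=11, mid=5, arr[mid]=18 -> 18 < 21, search right half
lo=6, hi=11, mid=8, arr[mid]=30 -> 30 > 21, search left half
lo=6, hi=7, mid=6, arr[mid]=22 -> 22 > 21, search left half
lo=6 > hi=5, target 21 not found

Binary search determines that 21 is not in the array after 3 comparisons. The search space was exhausted without finding the target.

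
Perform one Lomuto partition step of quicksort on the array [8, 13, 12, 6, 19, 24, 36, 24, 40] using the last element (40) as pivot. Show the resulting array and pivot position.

Lomuto partition with pivot = 40:

Initial array: [8, 13, 12, 6, 19, 24, 36, 24, 40]

arr[0]=8 <= 40: swap with position 0, array becomes [8, 13, 12, 6, 19, 24, 36, 24, 40]
arr[1]=13 <= 40: swap with position 1, array becomes [8, 13, 12, 6, 19, 24, 36, 24, 40]
arr[2]=12 <= 40: swap with position 2, array becomes [8, 13, 12, 6, 19, 24, 36, 24, 40]
arr[3]=6 <= 40: swap with position 3, array becomes [8, 13, 12, 6, 19, 24, 36, 24, 40]
arr[4]=19 <= 40: swap with position 4, array becomes [8, 13, 12, 6, 19, 24, 36, 24, 40]
arr[5]=24 <= 40: swap with position 5, array becomes [8, 13, 12, 6, 19, 24, 36, 24, 40]
arr[6]=36 <= 40: swap with position 6, array becomes [8, 13, 12, 6, 19, 24, 36, 24, 40]
arr[7]=24 <= 40: swap with position 7, array becomes [8, 13, 12, 6, 19, 24, 36, 24, 40]

Place pivot at position 8: [8, 13, 12, 6, 19, 24, 36, 24, 40]
Pivot position: 8

After partitioning with pivot 40, the array becomes [8, 13, 12, 6, 19, 24, 36, 24, 40]. The pivot is placed at index 8. All elements to the left of the pivot are <= 40, and all elements to the right are > 40.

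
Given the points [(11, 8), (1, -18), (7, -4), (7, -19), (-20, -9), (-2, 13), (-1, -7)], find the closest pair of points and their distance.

Computing all pairwise distances among 7 points:

d((11, 8), (1, -18)) = 27.8568
d((11, 8), (7, -4)) = 12.6491
d((11, 8), (7, -19)) = 27.2947
d((11, 8), (-20, -9)) = 35.3553
d((11, 8), (-2, 13)) = 13.9284
d((11, 8), (-1, -7)) = 19.2094
d((1, -18), (7, -4)) = 15.2315
d((1, -18), (7, -19)) = 6.0828 <-- minimum
d((1, -18), (-20, -9)) = 22.8473
d((1, -18), (-2, 13)) = 31.1448
d((1, -18), (-1, -7)) = 11.1803
d((7, -4), (7, -19)) = 15.0
d((7, -4), (-20, -9)) = 27.4591
d((7, -4), (-2, 13)) = 19.2354
d((7, -4), (-1, -7)) = 8.544
d((7, -19), (-20, -9)) = 28.7924
d((7, -19), (-2, 13)) = 33.2415
d((7, -19), (-1, -7)) = 14.4222
d((-20, -9), (-2, 13)) = 28.4253
d((-20, -9), (-1, -7)) = 19.105
d((-2, 13), (-1, -7)) = 20.025

Closest pair: (1, -18) and (7, -19) with distance 6.0828

The closest pair is (1, -18) and (7, -19) with Euclidean distance 6.0828. For 7 points, brute-force pairwise comparison is shown above. For large n, the divide-and-conquer algorithm (sort by x, recurse on halves, check the dividing strip) achieves O(n log n).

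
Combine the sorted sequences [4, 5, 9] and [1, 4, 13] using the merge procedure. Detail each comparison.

Merging process:

Compare 4 vs 1: take 1 from right. Merged: [1]
Compare 4 vs 4: take 4 from left. Merged: [1, 4]
Compare 5 vs 4: take 4 from right. Merged: [1, 4, 4]
Compare 5 vs 13: take 5 from left. Merged: [1, 4, 4, 5]
Compare 9 vs 13: take 9 from left. Merged: [1, 4, 4, 5, 9]
Append remaining from right: [13]. Merged: [1, 4, 4, 5, 9, 13]

Final merged array: [1, 4, 4, 5, 9, 13]
Total comparisons: 5

The merged array is [1, 4, 4, 5, 9, 13], requiring 5 comparisons. The merge step runs in O(n) time where n is the total number of elements.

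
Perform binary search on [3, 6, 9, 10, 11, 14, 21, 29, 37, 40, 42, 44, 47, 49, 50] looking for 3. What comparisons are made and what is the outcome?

Binary search for 3 in [3, 6, 9, 10, 11, 14, 21, 29, 37, 40, 42, 44, 47, 49, 50]:

lo=0, hi=14, mid=7, arr[mid]=29 -> 29 > 3, search left half
lo=0, hi=6, mid=3, arr[mid]=10 -> 10 > 3, search left half
lo=0, hi=2, mid=1, arr[mid]=6 -> 6 > 3, search left half
lo=0, hi=0, mid=0, arr[mid]=3 -> Found target at index 0!

Binary search finds 3 at index 0 after 4 comparisons. The search repeatedly halves the search space by comparing with the middle element.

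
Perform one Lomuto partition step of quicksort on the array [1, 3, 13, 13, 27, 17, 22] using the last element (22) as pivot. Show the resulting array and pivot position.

Lomuto partition with pivot = 22:

Initial array: [1, 3, 13, 13, 27, 17, 22]

arr[0]=1 <= 22: swap with position 0, array becomes [1, 3, 13, 13, 27, 17, 22]
arr[1]=3 <= 22: swap with position 1, array becomes [1, 3, 13, 13, 27, 17, 22]
arr[2]=13 <= 22: swap with position 2, array becomes [1, 3, 13, 13, 27, 17, 22]
arr[3]=13 <= 22: swap with position 3, array becomes [1, 3, 13, 13, 27, 17, 22]
arr[4]=27 > 22: no swap
arr[5]=17 <= 22: swap with position 4, array becomes [1, 3, 13, 13, 17, 27, 22]

Place pivot at position 5: [1, 3, 13, 13, 17, 22, 27]
Pivot position: 5

After partitioning with pivot 22, the array becomes [1, 3, 13, 13, 17, 22, 27]. The pivot is placed at index 5. All elements to the left of the pivot are <= 22, and all elements to the right are > 22.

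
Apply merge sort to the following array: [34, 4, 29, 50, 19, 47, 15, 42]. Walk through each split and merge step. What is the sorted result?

Merge sort trace:

Split: [34, 4, 29, 50, 19, 47, 15, 42] -> [34, 4, 29, 50] and [19, 47, 15, 42]
  Split: [34, 4, 29, 50] -> [34, 4] and [29, 50]
    Split: [34, 4] -> [34] and [4]
    Merge: [34] + [4] -> [4, 34]
    Split: [29, 50] -> [29] and [50]
    Merge: [29] + [50] -> [29, 50]
  Merge: [4, 34] + [29, 50] -> [4, 29, 34, 50]
  Split: [19, 47, 15, 42] -> [19, 47] and [15, 42]
    Split: [19, 47] -> [19] and [47]
    Merge: [19] + [47] -> [19, 47]
    Split: [15, 42] -> [15] and [42]
    Merge: [15] + [42] -> [15, 42]
  Merge: [19, 47] + [15, 42] -> [15, 19, 42, 47]
Merge: [4, 29, 34, 50] + [15, 19, 42, 47] -> [4, 15, 19, 29, 34, 42, 47, 50]

Final sorted array: [4, 15, 19, 29, 34, 42, 47, 50]

The merge sort proceeds by recursively splitting the array and merging sorted halves.
After all merges, the sorted array is [4, 15, 19, 29, 34, 42, 47, 50].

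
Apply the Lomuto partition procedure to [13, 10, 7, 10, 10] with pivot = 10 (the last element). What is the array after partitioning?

Lomuto partition with pivot = 10:

Initial array: [13, 10, 7, 10, 10]

arr[0]=13 > 10: no swap
arr[1]=10 <= 10: swap with position 0, array becomes [10, 13, 7, 10, 10]
arr[2]=7 <= 10: swap with position 1, array becomes [10, 7, 13, 10, 10]
arr[3]=10 <= 10: swap with position 2, array becomes [10, 7, 10, 13, 10]

Place pivot at position 3: [10, 7, 10, 10, 13]
Pivot position: 3

After partitioning with pivot 10, the array becomes [10, 7, 10, 10, 13]. The pivot is placed at index 3. All elements to the left of the pivot are <= 10, and all elements to the right are > 10.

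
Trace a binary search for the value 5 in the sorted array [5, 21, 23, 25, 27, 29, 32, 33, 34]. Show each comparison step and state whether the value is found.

Binary search for 5 in [5, 21, 23, 25, 27, 29, 32, 33, 34]:

lo=0, hi=8, mid=4, arr[mid]=27 -> 27 > 5, search left half
lo=0, hi=3, mid=1, arr[mid]=21 -> 21 > 5, search left half
lo=0, hi=0, mid=0, arr[mid]=5 -> Found target at index 0!

Binary search finds 5 at index 0 after 3 comparisons. The search repeatedly halves the search space by comparing with the middle element.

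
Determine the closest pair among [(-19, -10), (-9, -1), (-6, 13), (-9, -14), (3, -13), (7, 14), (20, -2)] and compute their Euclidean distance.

Computing all pairwise distances among 7 points:

d((-19, -10), (-9, -1)) = 13.4536
d((-19, -10), (-6, 13)) = 26.4197
d((-19, -10), (-9, -14)) = 10.7703 <-- minimum
d((-19, -10), (3, -13)) = 22.2036
d((-19, -10), (7, 14)) = 35.3836
d((-19, -10), (20, -2)) = 39.8121
d((-9, -1), (-6, 13)) = 14.3178
d((-9, -1), (-9, -14)) = 13.0
d((-9, -1), (3, -13)) = 16.9706
d((-9, -1), (7, 14)) = 21.9317
d((-9, -1), (20, -2)) = 29.0172
d((-6, 13), (-9, -14)) = 27.1662
d((-6, 13), (3, -13)) = 27.5136
d((-6, 13), (7, 14)) = 13.0384
d((-6, 13), (20, -2)) = 30.0167
d((-9, -14), (3, -13)) = 12.0416
d((-9, -14), (7, 14)) = 32.249
d((-9, -14), (20, -2)) = 31.3847
d((3, -13), (7, 14)) = 27.2947
d((3, -13), (20, -2)) = 20.2485
d((7, 14), (20, -2)) = 20.6155

Closest pair: (-19, -10) and (-9, -14) with distance 10.7703

The closest pair is (-19, -10) and (-9, -14) with Euclidean distance 10.7703. For 7 points, brute-force pairwise comparison is shown above. For large n, the divide-and-conquer algorithm (sort by x, recurse on halves, check the dividing strip) achieves O(n log n).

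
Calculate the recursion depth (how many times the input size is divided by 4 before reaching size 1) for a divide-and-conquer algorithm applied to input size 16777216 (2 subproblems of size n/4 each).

For divide and conquer with division factor 4:

Problem sizes at each level:
Level 0: 16777216
Level 1: 4194304
Level 2: 1048576
Level 3: 262144
Level 4: 65536
Level 5: 16384
Level 6: 4096
Level 7: 1024
Level 8: 256
Level 9: 64
Level 10: 16
Level 11: 4
Level 12: 1

The root is level 0 and the size-1 base case is level 12 (the tree spans levels 0 through 12, i.e. 13 levels counting the root), so the depth is the number of divisions: log_4(16777216) = 12

The recursion tree depth is log_4(16777216) = 12. At each level, the problem size is divided by 4, so it takes 12 divisions to reduce to a base case of size 1. The algorithm makes 2 recursive calls at each level.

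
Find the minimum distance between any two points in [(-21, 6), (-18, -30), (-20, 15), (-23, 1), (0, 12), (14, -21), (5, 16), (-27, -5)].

Computing all pairwise distances among 8 points:

d((-21, 6), (-18, -30)) = 36.1248
d((-21, 6), (-20, 15)) = 9.0554
d((-21, 6), (-23, 1)) = 5.3852 <-- minimum
d((-21, 6), (0, 12)) = 21.8403
d((-21, 6), (14, -21)) = 44.2041
d((-21, 6), (5, 16)) = 27.8568
d((-21, 6), (-27, -5)) = 12.53
d((-18, -30), (-20, 15)) = 45.0444
d((-18, -30), (-23, 1)) = 31.4006
d((-18, -30), (0, 12)) = 45.6946
d((-18, -30), (14, -21)) = 33.2415
d((-18, -30), (5, 16)) = 51.4296
d((-18, -30), (-27, -5)) = 26.5707
d((-20, 15), (-23, 1)) = 14.3178
d((-20, 15), (0, 12)) = 20.2237
d((-20, 15), (14, -21)) = 49.5177
d((-20, 15), (5, 16)) = 25.02
d((-20, 15), (-27, -5)) = 21.1896
d((-23, 1), (0, 12)) = 25.4951
d((-23, 1), (14, -21)) = 43.0465
d((-23, 1), (5, 16)) = 31.7648
d((-23, 1), (-27, -5)) = 7.2111
d((0, 12), (14, -21)) = 35.8469
d((0, 12), (5, 16)) = 6.4031
d((0, 12), (-27, -5)) = 31.9061
d((14, -21), (5, 16)) = 38.0789
d((14, -21), (-27, -5)) = 44.0114
d((5, 16), (-27, -5)) = 38.2753

Closest pair: (-21, 6) and (-23, 1) with distance 5.3852

The closest pair is (-21, 6) and (-23, 1) with Euclidean distance 5.3852. For 8 points, brute-force pairwise comparison is shown above. For large n, the divide-and-conquer algorithm (sort by x, recurse on halves, check the dividing strip) achieves O(n log n).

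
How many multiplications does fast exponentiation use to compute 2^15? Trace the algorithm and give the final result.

Computing 2^15 by squaring (build up from 2^1; each line after the first costs one multiplication):

2^1 = 2
2^2 = (2^1)^2 = 2^2 = 4
2^3 = 2 * 2^2 = 2 * 4 = 8
2^6 = (2^3)^2 = 8^2 = 64
2^7 = 2 * 2^6 = 2 * 64 = 128
2^14 = (2^7)^2 = 128^2 = 16384
2^15 = 2 * 2^14 = 2 * 16384 = 32768

Result: 32768
Multiplications needed: 6 (6 lines after 2^1)

2^15 = 32768. Using exponentiation by squaring, this requires 6 multiplications. The key idea: if the exponent is even, square the half-power; if odd, multiply by the base once.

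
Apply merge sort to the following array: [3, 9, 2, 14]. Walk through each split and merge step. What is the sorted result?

Merge sort trace:

Split: [3, 9, 2, 14] -> [3, 9] and [2, 14]
  Split: [3, 9] -> [3] and [9]
  Merge: [3] + [9] -> [3, 9]
  Split: [2, 14] -> [2] and [14]
  Merge: [2] + [14] -> [2, 14]
Merge: [3, 9] + [2, 14] -> [2, 3, 9, 14]

Final sorted array: [2, 3, 9, 14]

The merge sort proceeds by recursively splitting the array and merging sorted halves.
After all merges, the sorted array is [2, 3, 9, 14].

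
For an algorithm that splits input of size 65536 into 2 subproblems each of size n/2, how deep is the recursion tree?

For divide and conquer with division factor 2:

Problem sizes at each level:
Level 0: 65536
Level 1: 32768
Level 2: 16384
Level 3: 8192
Level 4: 4096
Level 5: 2048
Level 6: 1024
Level 7: 512
Level 8: 256
Level 9: 128
Level 10: 64
Level 11: 32
Level 12: 16
Level 13: 8
Level 14: 4
Level 15: 2
Level 16: 1

The root is level 0 and the size-1 base case is level 16 (the tree spans levels 0 through 16, i.e. 17 levels counting the root), so the depth is the number of divisions: log_2(65536) = 16

The recursion tree depth is log_2(65536) = 16. At each level, the problem size is divided by 2, so it takes 16 divisions to reduce to a base case of size 1. The algorithm makes 2 recursive calls at each level.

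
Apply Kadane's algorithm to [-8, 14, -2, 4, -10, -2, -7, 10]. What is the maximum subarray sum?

Using Kadane's algorithm on [-8, 14, -2, 4, -10, -2, -7, 10]:

Scanning through the array:
Position 1 (value 14): max_ending_here = 14, max_so_far = 14
Position 2 (value -2): max_ending_here = 12, max_so_far = 14
Position 3 (value 4): max_ending_here = 16, max_so_far = 16
Position 4 (value -10): max_ending_here = 6, max_so_far = 16
Position 5 (value -2): max_ending_here = 4, max_so_far = 16
Position 6 (value -7): max_ending_here = -3, max_so_far = 16
Position 7 (value 10): max_ending_here = 10, max_so_far = 16

Maximum subarray: [14, -2, 4]
Maximum sum: 16

The maximum subarray is [14, -2, 4] with sum 16. This subarray runs from index 1 to index 3.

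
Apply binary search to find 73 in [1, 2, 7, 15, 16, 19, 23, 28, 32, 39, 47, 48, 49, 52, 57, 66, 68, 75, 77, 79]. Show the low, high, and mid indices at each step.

Binary search for 73 in [1, 2, 7, 15, 16, 19, 23, 28, 32, 39, 47, 48, 49, 52, 57, 66, 68, 75, 77, 79]:

lo=0, hi=19, mid=9, arr[mid]=39 -> 39 < 73, search right half
lo=10, hi=19, mid=14, arr[mid]=57 -> 57 < 73, search right half
lo=15, hi=19, mid=17, arr[mid]=75 -> 75 > 73, search left half
lo=15, hi=16, mid=15, arr[mid]=66 -> 66 < 73, search right half
lo=16, hi=16, mid=16, arr[mid]=68 -> 68 < 73, search right half
lo=17 > hi=16, target 73 not found

Binary search determines that 73 is not in the array after 5 comparisons. The search space was exhausted without finding the target.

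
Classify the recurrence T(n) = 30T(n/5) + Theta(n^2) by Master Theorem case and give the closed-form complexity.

Master Theorem for T(n) = 30T(n/5) + O(n^2):

a = 30, b = 5, c = 2
log_b(a) = log_5(30) = 2.1133

Case 1: c = 2 < log_5(30) = 2.1133
T(n) = O(n^(log_5 30))

For T(n) = 30T(n/5) + O(n^2): log_5(30) = 2.1133. This is Case 1 of the Master Theorem (c < log_b(a), work dominated by leaves), giving O(n^(log_5 30)).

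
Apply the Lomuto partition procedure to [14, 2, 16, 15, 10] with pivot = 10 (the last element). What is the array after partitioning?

Lomuto partition with pivot = 10:

Initial array: [14, 2, 16, 15, 10]

arr[0]=14 > 10: no swap
arr[1]=2 <= 10: swap with position 0, array becomes [2, 14, 16, 15, 10]
arr[2]=16 > 10: no swap
arr[3]=15 > 10: no swap

Place pivot at position 1: [2, 10, 16, 15, 14]
Pivot position: 1

After partitioning with pivot 10, the array becomes [2, 10, 16, 15, 14]. The pivot is placed at index 1. All elements to the left of the pivot are <= 10, and all elements to the right are > 10.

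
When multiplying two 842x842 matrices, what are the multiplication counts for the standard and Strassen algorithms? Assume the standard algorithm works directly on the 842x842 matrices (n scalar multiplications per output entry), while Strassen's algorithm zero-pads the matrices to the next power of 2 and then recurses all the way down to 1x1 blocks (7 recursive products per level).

Matrix multiplication for 842x842 matrices:

Strassen's algorithm requires power-of-2 dimensions. Pad 842x842 to 1024x1024 (next power of 2).

Standard algorithm: 842^3 = 596947688 multiplications
Strassen's algorithm: 7^(log2(1024)) = 7^10 = 282475249 multiplications
Savings: 596947688 - 282475249 = 314472439 multiplications

Standard: 596947688 multiplications (842^3). Strassen: 282475249 multiplications (7^10, after padding to 1024x1024). Strassen reduces 8 recursive multiplications to 7 at each level.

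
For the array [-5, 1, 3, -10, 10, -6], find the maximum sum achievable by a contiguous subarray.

Using Kadane's algorithm on [-5, 1, 3, -10, 10, -6]:

Scanning through the array:
Position 1 (value 1): max_ending_here = 1, max_so_far = 1
Position 2 (value 3): max_ending_here = 4, max_so_far = 4
Position 3 (value -10): max_ending_here = -6, max_so_far = 4
Position 4 (value 10): max_ending_here = 10, max_so_far = 10
Position 5 (value -6): max_ending_here = 4, max_so_far = 10

Maximum subarray: [10]
Maximum sum: 10

The maximum subarray is [10] with sum 10. This subarray runs from index 4 to index 4.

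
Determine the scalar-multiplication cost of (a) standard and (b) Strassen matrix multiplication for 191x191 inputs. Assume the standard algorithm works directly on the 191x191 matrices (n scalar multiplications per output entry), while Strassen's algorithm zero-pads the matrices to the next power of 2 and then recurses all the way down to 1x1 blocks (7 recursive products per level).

Matrix multiplication for 191x191 matrices:

Strassen's algorithm requires power-of-2 dimensions. Pad 191x191 to 256x256 (next power of 2).

Standard algorithm: 191^3 = 6967871 multiplications
Strassen's algorithm: 7^(log2(256)) = 7^8 = 5764801 multiplications
Savings: 6967871 - 5764801 = 1203070 multiplications

Standard: 6967871 multiplications (191^3). Strassen: 5764801 multiplications (7^8, after padding to 256x256). Strassen reduces 8 recursive multiplications to 7 at each level.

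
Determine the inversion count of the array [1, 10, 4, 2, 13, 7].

Finding inversions in [1, 10, 4, 2, 13, 7]:

(1, 2): arr[1]=10 > arr[2]=4
(1, 3): arr[1]=10 > arr[3]=2
(1, 5): arr[1]=10 > arr[5]=7
(2, 3): arr[2]=4 > arr[3]=2
(4, 5): arr[4]=13 > arr[5]=7

Total inversions: 5

The array has 5 inversion(s): (1,2), (1,3), (1,5), (2,3), (4,5). Each pair (i,j) satisfies i < j and arr[i] > arr[j].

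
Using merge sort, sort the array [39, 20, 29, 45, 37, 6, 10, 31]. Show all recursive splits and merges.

Merge sort trace:

Split: [39, 20, 29, 45, 37, 6, 10, 31] -> [39, 20, 29, 45] and [37, 6, 10, 31]
  Split: [39, 20, 29, 45] -> [39, 20] and [29, 45]
    Split: [39, 20] -> [39] and [20]
    Merge: [39] + [20] -> [20, 39]
    Split: [29, 45] -> [29] and [45]
    Merge: [29] + [45] -> [29, 45]
  Merge: [20, 39] + [29, 45] -> [20, 29, 39, 45]
  Split: [37, 6, 10, 31] -> [37, 6] and [10, 31]
    Split: [37, 6] -> [37] and [6]
    Merge: [37] + [6] -> [6, 37]
    Split: [10, 31] -> [10] and [31]
    Merge: [10] + [31] -> [10, 31]
  Merge: [6, 37] + [10, 31] -> [6, 10, 31, 37]
Merge: [20, 29, 39, 45] + [6, 10, 31, 37] -> [6, 10, 20, 29, 31, 37, 39, 45]

Final sorted array: [6, 10, 20, 29, 31, 37, 39, 45]

The merge sort proceeds by recursively splitting the array and merging sorted halves.
After all merges, the sorted array is [6, 10, 20, 29, 31, 37, 39, 45].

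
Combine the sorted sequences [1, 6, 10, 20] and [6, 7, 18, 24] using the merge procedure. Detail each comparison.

Merging process:

Compare 1 vs 6: take 1 from left. Merged: [1]
Compare 6 vs 6: take 6 from left. Merged: [1, 6]
Compare 10 vs 6: take 6 from right. Merged: [1, 6, 6]
Compare 10 vs 7: take 7 from right. Merged: [1, 6, 6, 7]
Compare 10 vs 18: take 10 from left. Merged: [1, 6, 6, 7, 10]
Compare 20 vs 18: take 18 from right. Merged: [1, 6, 6, 7, 10, 18]
Compare 20 vs 24: take 20 from left. Merged: [1, 6, 6, 7, 10, 18, 20]
Append remaining from right: [24]. Merged: [1, 6, 6, 7, 10, 18, 20, 24]

Final merged array: [1, 6, 6, 7, 10, 18, 20, 24]
Total comparisons: 7

The merged array is [1, 6, 6, 7, 10, 18, 20, 24], requiring 7 comparisons. The merge step runs in O(n) time where n is the total number of elements.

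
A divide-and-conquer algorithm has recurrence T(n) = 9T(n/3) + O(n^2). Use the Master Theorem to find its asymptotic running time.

Master Theorem for T(n) = 9T(n/3) + O(n^2):

a = 9, b = 3, c = 2
log_b(a) = log_3(9) = 2.0000

Case 2: c = 2 = log_3(9) = 2.0000
T(n) = O(n^2 log n) = O(n^2 log n)

For T(n) = 9T(n/3) + O(n^2): log_3(9) = 2.0000. This is Case 2 of the Master Theorem (c = log_b(a), equal work at all levels), giving O(n^2 log n).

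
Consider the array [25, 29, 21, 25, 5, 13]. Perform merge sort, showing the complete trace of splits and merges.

Merge sort trace:

Split: [25, 29, 21, 25, 5, 13] -> [25, 29, 21] and [25, 5, 13]
  Split: [25, 29, 21] -> [25] and [29, 21]
    Split: [29, 21] -> [29] and [21]
    Merge: [29] + [21] -> [21, 29]
  Merge: [25] + [21, 29] -> [21, 25, 29]
  Split: [25, 5, 13] -> [25] and [5, 13]
    Split: [5, 13] -> [5] and [13]
    Merge: [5] + [13] -> [5, 13]
  Merge: [25] + [5, 13] -> [5, 13, 25]
Merge: [21, 25, 29] + [5, 13, 25] -> [5, 13, 21, 25, 25, 29]

Final sorted array: [5, 13, 21, 25, 25, 29]

The merge sort proceeds by recursively splitting the array and merging sorted halves.
After all merges, the sorted array is [5, 13, 21, 25, 25, 29].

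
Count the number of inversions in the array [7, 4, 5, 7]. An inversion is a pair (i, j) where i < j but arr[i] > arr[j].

Finding inversions in [7, 4, 5, 7]:

(0, 1): arr[0]=7 > arr[1]=4
(0, 2): arr[0]=7 > arr[2]=5

Total inversions: 2

The array has 2 inversion(s): (0,1), (0,2). Each pair (i,j) satisfies i < j and arr[i] > arr[j].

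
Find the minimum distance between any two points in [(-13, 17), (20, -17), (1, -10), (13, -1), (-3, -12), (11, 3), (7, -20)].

Computing all pairwise distances among 7 points:

d((-13, 17), (20, -17)) = 47.3814
d((-13, 17), (1, -10)) = 30.4138
d((-13, 17), (13, -1)) = 31.6228
d((-13, 17), (-3, -12)) = 30.6757
d((-13, 17), (11, 3)) = 27.7849
d((-13, 17), (7, -20)) = 42.0595
d((20, -17), (1, -10)) = 20.2485
d((20, -17), (13, -1)) = 17.4642
d((20, -17), (-3, -12)) = 23.5372
d((20, -17), (11, 3)) = 21.9317
d((20, -17), (7, -20)) = 13.3417
d((1, -10), (13, -1)) = 15.0
d((1, -10), (-3, -12)) = 4.4721 <-- minimum
d((1, -10), (11, 3)) = 16.4012
d((1, -10), (7, -20)) = 11.6619
d((13, -1), (-3, -12)) = 19.4165
d((13, -1), (11, 3)) = 4.4721 <-- minimum
d((13, -1), (7, -20)) = 19.9249
d((-3, -12), (11, 3)) = 20.5183
d((-3, -12), (7, -20)) = 12.8062
d((11, 3), (7, -20)) = 23.3452

Minimum distance: 4.4721 (tie among 2 pairs: (1, -10) and (-3, -12); (13, -1) and (11, 3))

The minimum Euclidean distance is 4.4721. There is a tie: 2 pairs achieve this minimum — (1, -10) and (-3, -12); (13, -1) and (11, 3). Any of these is a valid closest pair. For 7 points, brute-force pairwise comparison is shown above. For large n, the divide-and-conquer algorithm (sort by x, recurse on halves, check the dividing strip) achieves O(n log n).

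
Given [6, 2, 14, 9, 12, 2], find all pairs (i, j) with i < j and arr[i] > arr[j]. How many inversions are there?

Finding inversions in [6, 2, 14, 9, 12, 2]:

(0, 1): arr[0]=6 > arr[1]=2
(0, 5): arr[0]=6 > arr[5]=2
(2, 3): arr[2]=14 > arr[3]=9
(2, 4): arr[2]=14 > arr[4]=12
(2, 5): arr[2]=14 > arr[5]=2
(3, 5): arr[3]=9 > arr[5]=2
(4, 5): arr[4]=12 > arr[5]=2

Total inversions: 7

The array has 7 inversion(s): (0,1), (0,5), (2,3), (2,4), (2,5), (3,5), (4,5). Each pair (i,j) satisfies i < j and arr[i] > arr[j].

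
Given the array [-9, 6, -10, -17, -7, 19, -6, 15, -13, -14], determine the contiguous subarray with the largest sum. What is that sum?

Using Kadane's algorithm on [-9, 6, -10, -17, -7, 19, -6, 15, -13, -14]:

Scanning through the array:
Position 1 (value 6): max_ending_here = 6, max_so_far = 6
Position 2 (value -10): max_ending_here = -4, max_so_far = 6
Position 3 (value -17): max_ending_here = -17, max_so_far = 6
Position 4 (value -7): max_ending_here = -7, max_so_far = 6
Position 5 (value 19): max_ending_here = 19, max_so_far = 19
Position 6 (value -6): max_ending_here = 13, max_so_far = 19
Position 7 (value 15): max_ending_here = 28, max_so_far = 28
Position 8 (value -13): max_ending_here = 15, max_so_far = 28
Position 9 (value -14): max_ending_here = 1, max_so_far = 28

Maximum subarray: [19, -6, 15]
Maximum sum: 28

The maximum subarray is [19, -6, 15] with sum 28. This subarray runs from index 5 to index 7.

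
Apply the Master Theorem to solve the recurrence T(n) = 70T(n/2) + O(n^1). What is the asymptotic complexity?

Master Theorem for T(n) = 70T(n/2) + O(n^1):

a = 70, b = 2, c = 1
log_b(a) = log_2(70) = 6.1293

Case 1: c = 1 < log_2(70) = 6.1293
T(n) = O(n^(log_2 70))

For T(n) = 70T(n/2) + O(n^1): log_2(70) = 6.1293. This is Case 1 of the Master Theorem (c < log_b(a), work dominated by leaves), giving O(n^(log_2 70)).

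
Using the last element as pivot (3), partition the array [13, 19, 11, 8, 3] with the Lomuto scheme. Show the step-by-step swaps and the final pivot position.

Lomuto partition with pivot = 3:

Initial array: [13, 19, 11, 8, 3]

arr[0]=13 > 3: no swap
arr[1]=19 > 3: no swap
arr[2]=11 > 3: no swap
arr[3]=8 > 3: no swap

Place pivot at position 0: [3, 19, 11, 8, 13]
Pivot position: 0

After partitioning with pivot 3, the array becomes [3, 19, 11, 8, 13]. The pivot is placed at index 0. All elements to the left of the pivot are <= 3, and all elements to the right are > 3.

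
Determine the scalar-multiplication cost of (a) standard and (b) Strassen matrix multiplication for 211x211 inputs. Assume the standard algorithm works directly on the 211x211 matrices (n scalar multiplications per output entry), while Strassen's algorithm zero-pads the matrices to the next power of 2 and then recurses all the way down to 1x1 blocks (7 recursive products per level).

Matrix multiplication for 211x211 matrices:

Strassen's algorithm requires power-of-2 dimensions. Pad 211x211 to 256x256 (next power of 2).

Standard algorithm: 211^3 = 9393931 multiplications
Strassen's algorithm: 7^(log2(256)) = 7^8 = 5764801 multiplications
Savings: 9393931 - 5764801 = 3629130 multiplications

Standard: 9393931 multiplications (211^3). Strassen: 5764801 multiplications (7^8, after padding to 256x256). Strassen reduces 8 recursive multiplications to 7 at each level.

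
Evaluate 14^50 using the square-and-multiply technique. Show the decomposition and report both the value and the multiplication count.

Computing 14^50 by squaring (build up from 14^1; each line after the first costs one multiplication):

14^1 = 14
14^2 = (14^1)^2 = 14^2 = 196
14^3 = 14 * 14^2 = 14 * 196 = 2744
14^6 = (14^3)^2 = 2744^2 = 7529536
14^12 = (14^6)^2 = 7529536^2 = 56693912375296
14^24 = (14^12)^2 = 56693912375296^2 = 3214199700417740936751087616
14^25 = 14 * 14^24 = 14 * 3214199700417740936751087616 = 44998795805848373114515226624
14^50 = (14^25)^2 = 44998795805848373114515226624^2 = 2024891623976437135118764865774783290467102632746078437376

Result: 2024891623976437135118764865774783290467102632746078437376
Multiplications needed: 7 (7 lines after 14^1)

14^50 = 2024891623976437135118764865774783290467102632746078437376. Using exponentiation by squaring, this requires 7 multiplications. The key idea: if the exponent is even, square the half-power; if odd, multiply by the base once.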